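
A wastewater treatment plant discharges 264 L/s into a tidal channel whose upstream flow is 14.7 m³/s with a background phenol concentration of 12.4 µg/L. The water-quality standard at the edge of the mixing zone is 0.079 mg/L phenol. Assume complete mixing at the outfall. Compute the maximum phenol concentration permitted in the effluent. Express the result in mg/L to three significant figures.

3.79 mg/L

264 L/s = 0.264 m³/s.
12.4 µg/L = 0.0124 mg/L.
Mass balance: 0.079·14.96 = 0.264·Cₑ + 14.7·0.0124.
Cₑ = (1.182 − 0.1823) / 0.264 = 3.787 mg/L.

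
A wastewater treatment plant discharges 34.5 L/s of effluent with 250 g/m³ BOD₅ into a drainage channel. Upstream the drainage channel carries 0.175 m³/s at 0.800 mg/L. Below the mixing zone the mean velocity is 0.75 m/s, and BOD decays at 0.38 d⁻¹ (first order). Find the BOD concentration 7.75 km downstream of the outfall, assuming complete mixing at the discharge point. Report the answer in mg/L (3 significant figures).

40.0 mg/L

34.5 L/s = 0.0345 m³/s.
After complete mixing, C₀ = (0.0345·250 + 0.175·0.8) / 0.2095 = 41.84 mg/L.
Travel time t = 7750 m / 0.75 m/s = 1.033e+04 s = 0.1196 d.
C = 41.84·exp(−0.38·0.1196) = 41.84·0.9556 = 39.98 mg/L.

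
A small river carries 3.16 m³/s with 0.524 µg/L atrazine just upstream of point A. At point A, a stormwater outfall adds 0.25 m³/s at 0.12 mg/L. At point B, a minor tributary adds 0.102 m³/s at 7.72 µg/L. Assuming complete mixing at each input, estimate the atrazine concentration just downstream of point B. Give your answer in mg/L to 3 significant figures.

0.00924 mg/L

0.524 µg/L = 0.000524 mg/L.
After input A: C = (3.16·0.000524 + 0.25·0.12) / 3.41 = 0.009283 mg/L.
7.72 µg/L = 0.00772 mg/L.
After input B: C = (3.41·0.009283 + 0.102·0.00772) / 3.512 = 0.009238 mg/L.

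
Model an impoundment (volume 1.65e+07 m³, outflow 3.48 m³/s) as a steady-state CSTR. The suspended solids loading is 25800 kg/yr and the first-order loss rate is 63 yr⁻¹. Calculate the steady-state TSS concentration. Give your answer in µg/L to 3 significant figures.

22.4 µg/L

Outflow Q = 3.48 m³/s × 3.156e+07 s/yr = 1.098e+08 m³/yr.
Steady-state CSTR mass balance: W = Q·C + k·V·C, so C = W/(Q + kV).
Q + kV = 1.098e+08 + 63·1.65e+07 = 1.149e+09 m³/yr.
C = 25800/1.149e+09 = 2.245e-05 kg/m³ = 0.02245 mg/L = 22.45 µg/L.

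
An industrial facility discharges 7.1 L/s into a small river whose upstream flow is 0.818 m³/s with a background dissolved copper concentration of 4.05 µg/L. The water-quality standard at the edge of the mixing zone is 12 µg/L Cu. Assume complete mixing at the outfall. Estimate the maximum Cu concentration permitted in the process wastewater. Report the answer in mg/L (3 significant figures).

0.928 mg/L

7.1 L/s = 0.0071 m³/s.
4.05 µg/L = 0.00405 mg/L.
12 µg/L = 0.012 mg/L.
Mass balance: 0.012·0.8251 = 0.0071·Cₑ + 0.818·0.00405.
Cₑ = (0.009901 − 0.003313) / 0.0071 = 0.9279 mg/L.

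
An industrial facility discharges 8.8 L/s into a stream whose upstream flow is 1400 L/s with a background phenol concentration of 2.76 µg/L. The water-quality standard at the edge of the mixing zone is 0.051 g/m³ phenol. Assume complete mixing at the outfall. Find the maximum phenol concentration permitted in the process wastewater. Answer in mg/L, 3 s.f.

7.73 mg/L

8.8 L/s = 0.0088 m³/s.
1400 L/s = 1.4 m³/s.
2.76 µg/L = 0.00276 mg/L.
Mass balance: 0.051·1.409 = 0.0088·Cₑ + 1.4·0.00276.
Cₑ = (0.07185 − 0.003864) / 0.0088 = 7.726 mg/L.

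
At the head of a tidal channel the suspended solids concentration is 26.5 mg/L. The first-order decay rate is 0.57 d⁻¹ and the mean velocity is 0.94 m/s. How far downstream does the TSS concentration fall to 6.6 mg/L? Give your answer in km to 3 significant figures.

198 km

From C = C₀·e^(−kt), t = ln(C₀/C)/k = ln(26.5/6.6)/0.57 = 1.39/0.57 = 2.439 d.
Distance = v·t = 0.94 m/s × 2.107e+05 s = 1.981e+05 m = 198.1 km.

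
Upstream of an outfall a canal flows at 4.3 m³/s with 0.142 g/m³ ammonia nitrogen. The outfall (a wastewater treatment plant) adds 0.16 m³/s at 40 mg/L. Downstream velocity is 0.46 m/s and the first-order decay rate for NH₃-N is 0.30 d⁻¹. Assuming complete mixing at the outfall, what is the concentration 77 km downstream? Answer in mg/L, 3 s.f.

After complete mixing, C₀ = (0.16·40 + 4.3·0.142) / 4.46 = 1.572 mg/L.
Travel time t = 7.7e+04 m / 0.46 m/s = 1.674e+05 s = 1.937 d.
C = 1.572·exp(−0.30·1.937) = 1.572·0.5592 = 0.879 mg/L.

0.879 mg/L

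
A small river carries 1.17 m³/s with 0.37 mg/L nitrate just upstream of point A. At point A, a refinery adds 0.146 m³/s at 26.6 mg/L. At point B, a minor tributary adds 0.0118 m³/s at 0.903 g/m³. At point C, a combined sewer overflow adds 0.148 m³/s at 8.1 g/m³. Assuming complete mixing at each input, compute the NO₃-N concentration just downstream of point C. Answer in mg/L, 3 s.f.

After input A: C = (1.17·0.37 + 0.146·26.6) / 1.316 = 3.28 mg/L.
After input B: C = (1.316·3.28 + 0.0118·0.903) / 1.328 = 3.259 mg/L.
After input C: C = (1.328·3.259 + 0.148·8.1) / 1.476 = 3.744 mg/L.

3.74 mg/L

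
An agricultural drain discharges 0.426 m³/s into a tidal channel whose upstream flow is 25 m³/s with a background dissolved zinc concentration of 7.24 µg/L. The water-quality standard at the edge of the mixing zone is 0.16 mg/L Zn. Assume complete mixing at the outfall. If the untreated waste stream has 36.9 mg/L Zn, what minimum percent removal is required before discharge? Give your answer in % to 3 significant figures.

7.24 µg/L = 0.00724 mg/L.
Mass balance: 0.16·25.43 = 0.426·Cₑ + 25·0.00724.
Cₑ = (4.068 − 0.181) / 0.426 = 9.125 mg/L.
Required removal = 1 − 9.125/36.9 = 75.27 %.

75.3 %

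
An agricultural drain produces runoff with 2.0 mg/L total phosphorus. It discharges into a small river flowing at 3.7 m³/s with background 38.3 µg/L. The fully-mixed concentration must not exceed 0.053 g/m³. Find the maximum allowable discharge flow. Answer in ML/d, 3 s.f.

38.3 µg/L = 0.0383 mg/L.
Mass balance at complete mixing: C_std·(Q_w + Q_r) = Q_w·C_e + Q_r·C_b.
Rearranging, Q_w = Q_r·(C_std − C_b)/(C_e − C_std) = 3.7·(0.053 − 0.0383) / (2 − 0.053) = 0.02794 m³/s.
= 2.414 ML/d.

2.41 ML/d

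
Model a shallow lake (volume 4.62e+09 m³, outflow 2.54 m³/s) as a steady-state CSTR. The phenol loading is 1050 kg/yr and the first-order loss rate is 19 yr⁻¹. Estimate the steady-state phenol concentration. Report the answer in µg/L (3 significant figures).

0.0120 µg/L

Outflow Q = 2.54 m³/s × 3.156e+07 s/yr = 8.016e+07 m³/yr.
Steady-state CSTR mass balance: W = Q·C + k·V·C, so C = W/(Q + kV).
Q + kV = 8.016e+07 + 19·4.62e+09 = 8.786e+10 m³/yr.
C = 1050/8.786e+10 = 1.195e-08 kg/m³ = 1.195e-05 mg/L = 0.01195 µg/L.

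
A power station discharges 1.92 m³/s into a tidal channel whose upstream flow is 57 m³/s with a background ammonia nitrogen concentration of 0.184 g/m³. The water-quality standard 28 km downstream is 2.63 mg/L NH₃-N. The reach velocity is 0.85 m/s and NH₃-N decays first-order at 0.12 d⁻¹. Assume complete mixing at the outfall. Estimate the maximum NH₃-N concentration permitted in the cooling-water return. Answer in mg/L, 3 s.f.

Travel time to the compliance point: t = 2.8e+04/0.85 = 3.294e+04 s = 0.3813 d; decay factor exp(−0.12·0.3813) = 0.9553.
So the concentration just after mixing may be at most 2.63/0.9553 = 2.753 mg/L.
Mass balance: 2.753·58.92 = 1.92·Cₑ + 57·0.184.
Cₑ = (162.2 − 10.49) / 1.92 = 79.02 mg/L.

79.0 mg/L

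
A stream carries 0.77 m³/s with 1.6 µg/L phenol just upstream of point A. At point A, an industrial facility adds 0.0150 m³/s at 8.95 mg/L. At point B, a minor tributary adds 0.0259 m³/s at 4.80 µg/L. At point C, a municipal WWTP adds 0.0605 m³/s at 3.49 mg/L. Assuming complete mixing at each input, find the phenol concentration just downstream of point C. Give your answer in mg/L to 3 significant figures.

1.6 µg/L = 0.0016 mg/L.
After input A: C = (0.77·0.0016 + 0.015·8.95) / 0.785 = 0.1726 mg/L.
4.80 µg/L = 0.0048 mg/L.
After input B: C = (0.785·0.1726 + 0.0259·0.0048) / 0.8109 = 0.1672 mg/L.
After input C: C = (0.8109·0.1672 + 0.0605·3.49) / 0.8714 = 0.3979 mg/L.

0.398 mg/L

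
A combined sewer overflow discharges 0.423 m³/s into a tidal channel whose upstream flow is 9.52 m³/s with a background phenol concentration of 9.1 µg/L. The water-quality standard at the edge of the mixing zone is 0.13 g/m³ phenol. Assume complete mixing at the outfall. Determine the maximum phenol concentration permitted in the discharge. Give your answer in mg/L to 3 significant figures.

2.85 mg/L

9.1 µg/L = 0.0091 mg/L.
Mass balance: 0.13·9.943 = 0.423·Cₑ + 9.52·0.0091.
Cₑ = (1.293 − 0.08663) / 0.423 = 2.851 mg/L.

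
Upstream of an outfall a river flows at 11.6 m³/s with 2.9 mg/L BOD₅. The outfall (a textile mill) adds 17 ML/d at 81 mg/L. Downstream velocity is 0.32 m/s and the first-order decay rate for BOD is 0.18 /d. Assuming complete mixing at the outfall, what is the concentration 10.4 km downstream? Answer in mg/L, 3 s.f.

3.93 mg/L

17 ML/d = 0.1968 m³/s.
After complete mixing, C₀ = (0.1968·81 + 11.6·2.9) / 11.8 = 4.203 mg/L.
Travel time t = 1.04e+04 m / 0.32 m/s = 3.25e+04 s = 0.3762 d.
C = 4.203·exp(−0.18·0.3762) = 4.203·0.9345 = 3.928 mg/L.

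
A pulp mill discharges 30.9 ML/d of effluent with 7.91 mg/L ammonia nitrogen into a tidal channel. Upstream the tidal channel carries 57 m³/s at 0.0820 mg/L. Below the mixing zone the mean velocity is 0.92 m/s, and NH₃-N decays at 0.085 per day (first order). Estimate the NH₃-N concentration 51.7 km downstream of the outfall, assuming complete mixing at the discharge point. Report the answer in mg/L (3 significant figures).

0.124 mg/L

30.9 ML/d = 0.3576 m³/s.
After complete mixing, C₀ = (0.3576·7.91 + 57·0.082) / 57.36 = 0.1308 mg/L.
Travel time t = 5.17e+04 m / 0.92 m/s = 5.62e+04 s = 0.6504 d.
C = 0.1308·exp(−0.085·0.6504) = 0.1308·0.9462 = 0.1238 mg/L.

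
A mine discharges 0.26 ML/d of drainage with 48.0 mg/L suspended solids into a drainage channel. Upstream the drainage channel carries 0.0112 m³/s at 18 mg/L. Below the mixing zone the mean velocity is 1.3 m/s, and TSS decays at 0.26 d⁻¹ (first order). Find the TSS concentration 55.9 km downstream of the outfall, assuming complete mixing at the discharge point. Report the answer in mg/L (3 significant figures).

21.4 mg/L

0.26 ML/d = 0.003009 m³/s.
After complete mixing, C₀ = (0.003009·48 + 0.0112·18) / 0.01421 = 24.35 mg/L.
Travel time t = 5.59e+04 m / 1.3 m/s = 4.3e+04 s = 0.4977 d.
C = 24.35·exp(−0.26·0.4977) = 24.35·0.8786 = 21.4 mg/L.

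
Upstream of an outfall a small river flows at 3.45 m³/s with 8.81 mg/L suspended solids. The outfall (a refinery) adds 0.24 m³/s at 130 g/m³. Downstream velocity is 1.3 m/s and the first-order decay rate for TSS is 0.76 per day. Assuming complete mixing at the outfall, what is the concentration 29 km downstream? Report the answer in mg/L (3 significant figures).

13.7 mg/L

After complete mixing, C₀ = (0.24·130 + 3.45·8.81) / 3.69 = 16.69 mg/L.
Travel time t = 2.9e+04 m / 1.3 m/s = 2.231e+04 s = 0.2582 d.
C = 16.69·exp(−0.76·0.2582) = 16.69·0.8218 = 13.72 mg/L.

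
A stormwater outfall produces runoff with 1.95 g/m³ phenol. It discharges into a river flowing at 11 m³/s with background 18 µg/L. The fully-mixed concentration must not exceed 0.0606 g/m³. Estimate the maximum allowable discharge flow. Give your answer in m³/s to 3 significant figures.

0.248 m³/s

18 µg/L = 0.018 mg/L.
Mass balance at complete mixing: C_std·(Q_w + Q_r) = Q_w·C_e + Q_r·C_b.
Rearranging, Q_w = Q_r·(C_std − C_b)/(C_e − C_std) = 11·(0.0606 − 0.018) / (1.95 − 0.0606) = 0.248 m³/s.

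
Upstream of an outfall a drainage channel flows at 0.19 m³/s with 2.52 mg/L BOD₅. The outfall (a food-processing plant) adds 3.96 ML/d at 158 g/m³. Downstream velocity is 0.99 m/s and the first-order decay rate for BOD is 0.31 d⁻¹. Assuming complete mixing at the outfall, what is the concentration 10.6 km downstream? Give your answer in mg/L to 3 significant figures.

31.5 mg/L

3.96 ML/d = 0.04583 m³/s.
After complete mixing, C₀ = (0.04583·158 + 0.19·2.52) / 0.2358 = 32.74 mg/L.
Travel time t = 1.06e+04 m / 0.99 m/s = 1.071e+04 s = 0.1239 d.
C = 32.74·exp(−0.31·0.1239) = 32.74·0.9623 = 31.5 mg/L.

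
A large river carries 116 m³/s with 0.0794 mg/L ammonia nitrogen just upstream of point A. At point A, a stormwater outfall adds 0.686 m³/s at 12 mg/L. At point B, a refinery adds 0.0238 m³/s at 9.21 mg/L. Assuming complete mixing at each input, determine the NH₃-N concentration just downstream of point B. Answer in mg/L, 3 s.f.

0.151 mg/L

After input A: C = (116·0.0794 + 0.686·12) / 116.7 = 0.1495 mg/L.
After input B: C = (116.7·0.1495 + 0.0238·9.21) / 116.7 = 0.1513 mg/L.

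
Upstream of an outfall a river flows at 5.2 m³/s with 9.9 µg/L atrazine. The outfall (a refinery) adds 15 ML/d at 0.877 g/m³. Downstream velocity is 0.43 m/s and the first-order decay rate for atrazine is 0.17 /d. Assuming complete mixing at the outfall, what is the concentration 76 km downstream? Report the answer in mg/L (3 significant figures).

15 ML/d = 0.1736 m³/s.
9.9 µg/L = 0.0099 mg/L.
After complete mixing, C₀ = (0.1736·0.877 + 5.2·0.0099) / 5.374 = 0.03791 mg/L.
Travel time t = 7.6e+04 m / 0.43 m/s = 1.767e+05 s = 2.046 d.
C = 0.03791·exp(−0.17·2.046) = 0.03791·0.7063 = 0.02678 mg/L.

0.0268 mg/L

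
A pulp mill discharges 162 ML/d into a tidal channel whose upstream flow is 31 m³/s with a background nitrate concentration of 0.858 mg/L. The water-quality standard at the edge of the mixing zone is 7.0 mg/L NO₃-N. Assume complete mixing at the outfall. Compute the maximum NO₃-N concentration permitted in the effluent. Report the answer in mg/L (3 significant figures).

109 mg/L

162 ML/d = 1.875 m³/s.
Mass balance: 7·32.88 = 1.875·Cₑ + 31·0.858.
Cₑ = (230.1 − 26.6) / 1.875 = 108.5 mg/L.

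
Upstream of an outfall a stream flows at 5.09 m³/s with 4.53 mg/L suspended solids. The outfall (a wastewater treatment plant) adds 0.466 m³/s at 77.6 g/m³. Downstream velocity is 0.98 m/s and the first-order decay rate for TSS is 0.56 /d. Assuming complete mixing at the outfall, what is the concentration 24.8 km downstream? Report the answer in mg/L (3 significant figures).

After complete mixing, C₀ = (0.466·77.6 + 5.09·4.53) / 5.556 = 10.66 mg/L.
Travel time t = 2.48e+04 m / 0.98 m/s = 2.531e+04 s = 0.2929 d.
C = 10.66·exp(−0.56·0.2929) = 10.66·0.8487 = 9.046 mg/L.

9.05 mg/L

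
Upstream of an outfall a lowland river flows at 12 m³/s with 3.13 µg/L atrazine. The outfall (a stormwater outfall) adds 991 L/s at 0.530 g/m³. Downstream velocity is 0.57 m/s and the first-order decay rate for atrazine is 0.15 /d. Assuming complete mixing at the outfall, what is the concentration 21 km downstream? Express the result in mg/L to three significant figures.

0.0406 mg/L

991 L/s = 0.991 m³/s.
3.13 µg/L = 0.00313 mg/L.
After complete mixing, C₀ = (0.991·0.53 + 12·0.00313) / 12.99 = 0.04332 mg/L.
Travel time t = 2.1e+04 m / 0.57 m/s = 3.684e+04 s = 0.4264 d.
C = 0.04332·exp(−0.15·0.4264) = 0.04332·0.938 = 0.04064 mg/L.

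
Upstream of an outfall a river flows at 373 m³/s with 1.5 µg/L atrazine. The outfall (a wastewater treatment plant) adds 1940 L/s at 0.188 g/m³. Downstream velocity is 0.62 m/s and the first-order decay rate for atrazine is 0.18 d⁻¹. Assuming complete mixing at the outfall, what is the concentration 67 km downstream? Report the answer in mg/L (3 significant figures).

0.00197 mg/L

1940 L/s = 1.94 m³/s.
1.5 µg/L = 0.0015 mg/L.
After complete mixing, C₀ = (1.94·0.188 + 373·0.0015) / 374.9 = 0.002465 mg/L.
Travel time t = 6.7e+04 m / 0.62 m/s = 1.081e+05 s = 1.251 d.
C = 0.002465·exp(−0.18·1.251) = 0.002465·0.7984 = 0.001968 mg/L.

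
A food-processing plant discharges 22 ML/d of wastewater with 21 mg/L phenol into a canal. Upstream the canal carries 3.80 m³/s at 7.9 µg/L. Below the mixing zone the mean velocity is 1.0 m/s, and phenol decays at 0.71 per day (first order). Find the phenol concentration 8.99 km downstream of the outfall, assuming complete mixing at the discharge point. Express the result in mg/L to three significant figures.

1.23 mg/L

22 ML/d = 0.2546 m³/s.
7.9 µg/L = 0.0079 mg/L.
After complete mixing, C₀ = (0.2546·21 + 3.8·0.0079) / 4.055 = 1.326 mg/L.
Travel time t = 8990 m / 1.0 m/s = 8990 s = 0.1041 d.
C = 1.326·exp(−0.71·0.1041) = 1.326·0.9288 = 1.232 mg/L.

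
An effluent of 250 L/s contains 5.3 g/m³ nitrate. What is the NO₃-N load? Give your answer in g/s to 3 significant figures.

250 L/s = 0.25 m³/s.
Mass flux = Q·C = 0.25 m³/s × 5.3 g/m³ = 1.325 g/s.

1.32 g/s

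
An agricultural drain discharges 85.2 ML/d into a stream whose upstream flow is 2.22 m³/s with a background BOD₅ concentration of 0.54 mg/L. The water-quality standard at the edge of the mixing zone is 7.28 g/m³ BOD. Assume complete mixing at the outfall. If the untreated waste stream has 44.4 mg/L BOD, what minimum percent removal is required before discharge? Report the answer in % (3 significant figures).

85.2 ML/d = 0.9861 m³/s.
Mass balance: 7.28·3.206 = 0.9861·Cₑ + 2.22·0.54.
Cₑ = (23.34 − 1.199) / 0.9861 = 22.45 mg/L.
Required removal = 1 − 22.45/44.4 = 49.43 %.

49.4 %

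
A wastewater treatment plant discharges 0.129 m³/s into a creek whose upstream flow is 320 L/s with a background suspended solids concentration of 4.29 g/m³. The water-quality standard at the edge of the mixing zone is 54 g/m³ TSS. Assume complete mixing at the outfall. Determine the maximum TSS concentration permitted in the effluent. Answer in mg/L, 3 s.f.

177 mg/L

320 L/s = 0.32 m³/s.
Mass balance: 54·0.449 = 0.129·Cₑ + 0.32·4.29.
Cₑ = (24.25 − 1.373) / 0.129 = 177.3 mg/L.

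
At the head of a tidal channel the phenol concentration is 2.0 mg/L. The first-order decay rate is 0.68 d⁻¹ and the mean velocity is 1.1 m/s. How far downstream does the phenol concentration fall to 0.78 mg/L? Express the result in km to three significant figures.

132 km

From C = C₀·e^(−kt), t = ln(C₀/C)/k = ln(2.0/0.78)/0.68 = 0.9416/0.68 = 1.385 d.
Distance = v·t = 1.1 m/s × 1.196e+05 s = 1.316e+05 m = 131.6 km.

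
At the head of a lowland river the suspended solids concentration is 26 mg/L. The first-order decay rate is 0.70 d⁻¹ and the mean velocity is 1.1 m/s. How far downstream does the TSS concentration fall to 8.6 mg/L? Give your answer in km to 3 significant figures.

From C = C₀·e^(−kt), t = ln(C₀/C)/k = ln(26/8.6)/0.70 = 1.106/0.70 = 1.58 d.
Distance = v·t = 1.1 m/s × 1.366e+05 s = 1.502e+05 m = 150.2 km.

150 km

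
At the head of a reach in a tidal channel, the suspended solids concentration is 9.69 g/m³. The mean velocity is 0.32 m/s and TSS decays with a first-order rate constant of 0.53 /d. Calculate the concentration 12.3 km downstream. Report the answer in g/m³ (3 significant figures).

Travel time t = 12.3 km / 0.32 m/s = 1.23e+04/0.32 = 3.844e+04 s = 0.4449 d.
First-order decay: C = 9.69·exp(−0.53·0.4449) = 9.69·0.79 = 7.655 g/m³.

7.65 g/m³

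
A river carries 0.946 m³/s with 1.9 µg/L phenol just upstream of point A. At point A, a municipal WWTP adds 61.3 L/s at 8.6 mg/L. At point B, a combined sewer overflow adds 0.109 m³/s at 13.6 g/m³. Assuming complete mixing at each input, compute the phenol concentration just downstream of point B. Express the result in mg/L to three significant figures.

1.80 mg/L

1.9 µg/L = 0.0019 mg/L.
61.3 L/s = 0.0613 m³/s.
After input A: C = (0.946·0.0019 + 0.0613·8.6) / 1.007 = 0.5251 mg/L.
After input B: C = (1.007·0.5251 + 0.109·13.6) / 1.116 = 1.802 mg/L.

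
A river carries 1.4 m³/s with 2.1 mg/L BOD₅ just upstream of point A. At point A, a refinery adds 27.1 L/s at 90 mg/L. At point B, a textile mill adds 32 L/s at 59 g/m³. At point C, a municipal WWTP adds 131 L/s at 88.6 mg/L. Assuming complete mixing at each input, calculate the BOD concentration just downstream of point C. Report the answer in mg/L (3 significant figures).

11.9 mg/L

27.1 L/s = 0.0271 m³/s.
After input A: C = (1.4·2.1 + 0.0271·90) / 1.427 = 3.769 mg/L.
32 L/s = 0.032 m³/s.
After input B: C = (1.427·3.769 + 0.032·59) / 1.459 = 4.98 mg/L.
131 L/s = 0.131 m³/s.
After input C: C = (1.459·4.98 + 0.131·88.6) / 1.59 = 11.87 mg/L.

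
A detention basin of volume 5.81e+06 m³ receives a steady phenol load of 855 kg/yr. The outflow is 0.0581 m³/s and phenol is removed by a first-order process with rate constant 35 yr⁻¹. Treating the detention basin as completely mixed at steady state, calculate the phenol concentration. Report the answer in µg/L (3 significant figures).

Outflow Q = 0.0581 m³/s × 3.156e+07 s/yr = 1.833e+06 m³/yr.
Steady-state CSTR mass balance: W = Q·C + k·V·C, so C = W/(Q + kV).
Q + kV = 1.833e+06 + 35·5.81e+06 = 2.052e+08 m³/yr.
C = 855/2.052e+08 = 4.167e-06 kg/m³ = 0.004167 mg/L = 4.167 µg/L.

4.17 µg/L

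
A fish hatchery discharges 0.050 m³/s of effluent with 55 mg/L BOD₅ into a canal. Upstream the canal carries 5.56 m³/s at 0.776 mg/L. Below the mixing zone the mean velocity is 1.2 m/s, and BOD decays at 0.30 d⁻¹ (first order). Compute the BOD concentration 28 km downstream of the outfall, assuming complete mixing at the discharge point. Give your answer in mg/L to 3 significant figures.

1.16 mg/L

After complete mixing, C₀ = (0.05·55 + 5.56·0.776) / 5.61 = 1.259 mg/L.
Travel time t = 2.8e+04 m / 1.2 m/s = 2.333e+04 s = 0.2701 d.
C = 1.259·exp(−0.30·0.2701) = 1.259·0.9222 = 1.161 mg/L.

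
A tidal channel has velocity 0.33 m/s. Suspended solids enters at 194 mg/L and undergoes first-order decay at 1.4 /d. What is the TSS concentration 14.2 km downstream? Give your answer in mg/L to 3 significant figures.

96.6 mg/L

Travel time t = 14.2 km / 0.33 m/s = 1.42e+04/0.33 = 4.303e+04 s = 0.498 d.
First-order decay: C = 194·exp(−1.4·0.498) = 194·0.498 = 96.6 mg/L.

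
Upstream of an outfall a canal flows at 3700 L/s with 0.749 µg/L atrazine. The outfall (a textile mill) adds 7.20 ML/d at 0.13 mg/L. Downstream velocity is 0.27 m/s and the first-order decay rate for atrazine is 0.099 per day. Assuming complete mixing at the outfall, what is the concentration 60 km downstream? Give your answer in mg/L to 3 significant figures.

0.00279 mg/L

7.20 ML/d = 0.08333 m³/s.
3700 L/s = 3.7 m³/s.
0.749 µg/L = 0.000749 mg/L.
After complete mixing, C₀ = (0.08333·0.13 + 3.7·0.000749) / 3.783 = 0.003596 mg/L.
Travel time t = 6e+04 m / 0.27 m/s = 2.222e+05 s = 2.572 d.
C = 0.003596·exp(−0.099·2.572) = 0.003596·0.7752 = 0.002788 mg/L.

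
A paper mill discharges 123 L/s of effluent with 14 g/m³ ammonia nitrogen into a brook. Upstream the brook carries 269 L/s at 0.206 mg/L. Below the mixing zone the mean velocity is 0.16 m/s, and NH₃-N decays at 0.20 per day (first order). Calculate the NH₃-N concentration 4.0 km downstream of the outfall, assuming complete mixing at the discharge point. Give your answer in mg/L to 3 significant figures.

4.28 mg/L

123 L/s = 0.123 m³/s.
269 L/s = 0.269 m³/s.
After complete mixing, C₀ = (0.123·14 + 0.269·0.206) / 0.392 = 4.534 mg/L.
Travel time t = 4000 m / 0.16 m/s = 2.5e+04 s = 0.2894 d.
C = 4.534·exp(−0.20·0.2894) = 4.534·0.9438 = 4.279 mg/L.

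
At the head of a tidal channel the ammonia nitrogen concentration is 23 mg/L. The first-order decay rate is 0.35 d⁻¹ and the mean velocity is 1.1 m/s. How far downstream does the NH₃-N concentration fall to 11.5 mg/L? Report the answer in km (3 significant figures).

From C = C₀·e^(−kt), t = ln(C₀/C)/k = ln(23/11.5)/0.35 = 0.6931/0.35 = 1.98 d.
Distance = v·t = 1.1 m/s × 1.711e+05 s = 1.882e+05 m = 188.2 km.

188 km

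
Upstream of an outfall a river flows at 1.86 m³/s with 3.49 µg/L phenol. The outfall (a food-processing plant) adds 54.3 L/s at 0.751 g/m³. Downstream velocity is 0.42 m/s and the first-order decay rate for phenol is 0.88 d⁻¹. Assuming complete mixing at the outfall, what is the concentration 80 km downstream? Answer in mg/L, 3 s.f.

54.3 L/s = 0.0543 m³/s.
3.49 µg/L = 0.00349 mg/L.
After complete mixing, C₀ = (0.0543·0.751 + 1.86·0.00349) / 1.914 = 0.02469 mg/L.
Travel time t = 8e+04 m / 0.42 m/s = 1.905e+05 s = 2.205 d.
C = 0.02469·exp(−0.88·2.205) = 0.02469·0.1437 = 0.003548 mg/L.

0.00355 mg/L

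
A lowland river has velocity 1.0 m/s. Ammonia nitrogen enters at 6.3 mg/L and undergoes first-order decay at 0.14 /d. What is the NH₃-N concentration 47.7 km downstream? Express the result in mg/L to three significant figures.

Travel time t = 47.7 km / 1.0 m/s = 4.77e+04/1.0 = 4.77e+04 s = 0.5521 d.
First-order decay: C = 6.3·exp(−0.14·0.5521) = 6.3·0.9256 = 5.831 mg/L.

5.83 mg/L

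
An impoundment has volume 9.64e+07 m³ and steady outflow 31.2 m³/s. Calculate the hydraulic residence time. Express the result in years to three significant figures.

0.0979 yr

Q = 31.2 m³/s × 3.156e+07 s/yr = 9.846e+08 m³/yr.
Hydraulic residence time τ = V/Q = 9.64e+07/9.846e+08 = 0.09791 yr.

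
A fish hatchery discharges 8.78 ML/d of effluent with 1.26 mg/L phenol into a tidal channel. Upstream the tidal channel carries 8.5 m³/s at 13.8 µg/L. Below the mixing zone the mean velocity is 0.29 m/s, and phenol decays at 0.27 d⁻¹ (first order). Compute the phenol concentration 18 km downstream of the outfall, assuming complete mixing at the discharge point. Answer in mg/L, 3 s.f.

0.0235 mg/L

8.78 ML/d = 0.1016 m³/s.
13.8 µg/L = 0.0138 mg/L.
After complete mixing, C₀ = (0.1016·1.26 + 8.5·0.0138) / 8.602 = 0.02852 mg/L.
Travel time t = 1.8e+04 m / 0.29 m/s = 6.207e+04 s = 0.7184 d.
C = 0.02852·exp(−0.27·0.7184) = 0.02852·0.8237 = 0.02349 mg/L.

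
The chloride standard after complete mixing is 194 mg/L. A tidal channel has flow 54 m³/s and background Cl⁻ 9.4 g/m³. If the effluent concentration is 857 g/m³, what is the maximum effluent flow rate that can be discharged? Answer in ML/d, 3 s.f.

Mass balance at complete mixing: C_std·(Q_w + Q_r) = Q_w·C_e + Q_r·C_b.
Rearranging, Q_w = Q_r·(C_std − C_b)/(C_e − C_std) = 54·(194 − 9.4) / (857 − 194) = 15.04 m³/s.
= 1299 ML/d.

1300 ML/d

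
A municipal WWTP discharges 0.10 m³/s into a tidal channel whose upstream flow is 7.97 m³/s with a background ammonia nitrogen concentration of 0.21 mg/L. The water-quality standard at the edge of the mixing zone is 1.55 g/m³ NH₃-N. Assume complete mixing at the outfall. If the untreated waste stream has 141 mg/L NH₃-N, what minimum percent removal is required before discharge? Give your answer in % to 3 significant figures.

23.2 %

Mass balance: 1.55·8.07 = 0.1·Cₑ + 7.97·0.21.
Cₑ = (12.51 − 1.674) / 0.1 = 108.3 mg/L.
Required removal = 1 − 108.3/141 = 23.16 %.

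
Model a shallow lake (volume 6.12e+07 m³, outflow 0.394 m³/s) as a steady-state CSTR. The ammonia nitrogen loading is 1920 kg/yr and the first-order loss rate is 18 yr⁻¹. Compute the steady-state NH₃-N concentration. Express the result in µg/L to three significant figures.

1.72 µg/L

Outflow Q = 0.394 m³/s × 3.156e+07 s/yr = 1.243e+07 m³/yr.
Steady-state CSTR mass balance: W = Q·C + k·V·C, so C = W/(Q + kV).
Q + kV = 1.243e+07 + 18·6.12e+07 = 1.114e+09 m³/yr.
C = 1920/1.114e+09 = 1.723e-06 kg/m³ = 0.001723 mg/L = 1.723 µg/L.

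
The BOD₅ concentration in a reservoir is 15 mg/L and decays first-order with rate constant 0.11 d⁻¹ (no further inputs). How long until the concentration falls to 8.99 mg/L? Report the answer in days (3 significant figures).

t = ln(C₀/C)/k = ln(15/8.99)/0.11 = 0.5119/0.11 = 4.654 d.

4.65 d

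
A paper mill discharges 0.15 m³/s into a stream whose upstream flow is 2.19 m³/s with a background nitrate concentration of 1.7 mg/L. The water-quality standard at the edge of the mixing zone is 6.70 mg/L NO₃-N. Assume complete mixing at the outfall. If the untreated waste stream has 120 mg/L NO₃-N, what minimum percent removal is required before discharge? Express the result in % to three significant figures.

33.6 %

Mass balance: 6.7·2.34 = 0.15·Cₑ + 2.19·1.7.
Cₑ = (15.68 − 3.723) / 0.15 = 79.7 mg/L.
Required removal = 1 − 79.7/120 = 33.58 %.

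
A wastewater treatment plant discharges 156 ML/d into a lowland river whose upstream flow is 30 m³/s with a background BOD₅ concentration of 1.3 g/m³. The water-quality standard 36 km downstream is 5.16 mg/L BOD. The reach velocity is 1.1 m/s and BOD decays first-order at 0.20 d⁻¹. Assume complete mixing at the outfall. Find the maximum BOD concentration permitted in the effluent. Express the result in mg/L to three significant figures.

76.4 mg/L

156 ML/d = 1.806 m³/s.
Travel time to the compliance point: t = 3.6e+04/1.1 = 3.273e+04 s = 0.3788 d; decay factor exp(−0.20·0.3788) = 0.927.
So the concentration just after mixing may be at most 5.16/0.927 = 5.566 mg/L.
Mass balance: 5.566·31.81 = 1.806·Cₑ + 30·1.3.
Cₑ = (177 − 39) / 1.806 = 76.45 mg/L.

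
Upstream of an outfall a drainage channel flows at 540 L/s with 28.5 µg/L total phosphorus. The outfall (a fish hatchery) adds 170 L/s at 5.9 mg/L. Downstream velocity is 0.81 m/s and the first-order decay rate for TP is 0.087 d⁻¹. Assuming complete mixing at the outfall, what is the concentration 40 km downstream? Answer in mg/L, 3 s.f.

1.36 mg/L

170 L/s = 0.17 m³/s.
540 L/s = 0.54 m³/s.
28.5 µg/L = 0.0285 mg/L.
After complete mixing, C₀ = (0.17·5.9 + 0.54·0.0285) / 0.71 = 1.434 mg/L.
Travel time t = 4e+04 m / 0.81 m/s = 4.938e+04 s = 0.5716 d.
C = 1.434·exp(−0.087·0.5716) = 1.434·0.9515 = 1.365 mg/L.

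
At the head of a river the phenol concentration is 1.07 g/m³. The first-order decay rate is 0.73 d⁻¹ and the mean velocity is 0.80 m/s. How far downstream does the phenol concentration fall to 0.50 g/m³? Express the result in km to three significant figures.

72.0 km

From C = C₀·e^(−kt), t = ln(C₀/C)/k = ln(1.07/0.50)/0.73 = 0.7608/0.73 = 1.042 d.
Distance = v·t = 0.80 m/s × 9.005e+04 s = 7.204e+04 m = 72.04 km.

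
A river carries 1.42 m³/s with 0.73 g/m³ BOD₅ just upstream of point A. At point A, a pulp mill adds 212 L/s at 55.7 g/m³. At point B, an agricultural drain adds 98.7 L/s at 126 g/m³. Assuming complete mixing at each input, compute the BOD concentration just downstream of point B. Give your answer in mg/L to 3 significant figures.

14.6 mg/L

212 L/s = 0.212 m³/s.
After input A: C = (1.42·0.73 + 0.212·55.7) / 1.632 = 7.871 mg/L.
98.7 L/s = 0.0987 m³/s.
After input B: C = (1.632·7.871 + 0.0987·126) / 1.731 = 14.61 mg/L.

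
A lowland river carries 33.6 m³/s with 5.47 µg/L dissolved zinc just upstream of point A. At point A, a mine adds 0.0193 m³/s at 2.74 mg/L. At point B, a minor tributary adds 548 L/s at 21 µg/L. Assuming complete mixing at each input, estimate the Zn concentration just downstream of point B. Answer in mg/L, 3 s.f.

0.00726 mg/L

5.47 µg/L = 0.00547 mg/L.
After input A: C = (33.6·0.00547 + 0.0193·2.74) / 33.62 = 0.00704 mg/L.
548 L/s = 0.548 m³/s.
21 µg/L = 0.021 mg/L.
After input B: C = (33.62·0.00704 + 0.548·0.021) / 34.17 = 0.007264 mg/L.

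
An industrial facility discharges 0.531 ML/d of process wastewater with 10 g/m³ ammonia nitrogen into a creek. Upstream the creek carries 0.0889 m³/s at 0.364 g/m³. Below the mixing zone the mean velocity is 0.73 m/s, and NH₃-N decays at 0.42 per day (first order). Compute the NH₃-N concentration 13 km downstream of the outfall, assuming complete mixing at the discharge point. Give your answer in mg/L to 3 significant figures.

0.905 mg/L

0.531 ML/d = 0.006146 m³/s.
After complete mixing, C₀ = (0.006146·10 + 0.0889·0.364) / 0.09505 = 0.9871 mg/L.
Travel time t = 1.3e+04 m / 0.73 m/s = 1.781e+04 s = 0.2061 d.
C = 0.9871·exp(−0.42·0.2061) = 0.9871·0.9171 = 0.9052 mg/L.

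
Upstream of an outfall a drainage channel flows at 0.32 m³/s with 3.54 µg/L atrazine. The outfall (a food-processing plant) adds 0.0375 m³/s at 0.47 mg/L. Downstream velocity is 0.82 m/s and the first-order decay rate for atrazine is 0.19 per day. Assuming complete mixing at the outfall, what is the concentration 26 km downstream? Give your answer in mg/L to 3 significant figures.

3.54 µg/L = 0.00354 mg/L.
After complete mixing, C₀ = (0.0375·0.47 + 0.32·0.00354) / 0.3575 = 0.05247 mg/L.
Travel time t = 2.6e+04 m / 0.82 m/s = 3.171e+04 s = 0.367 d.
C = 0.05247·exp(−0.19·0.367) = 0.05247·0.9326 = 0.04894 mg/L.

0.0489 mg/L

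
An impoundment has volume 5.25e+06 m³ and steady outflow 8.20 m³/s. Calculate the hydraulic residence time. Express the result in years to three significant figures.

Q = 8.20 m³/s × 3.156e+07 s/yr = 2.588e+08 m³/yr.
Hydraulic residence time τ = V/Q = 5.25e+06/2.588e+08 = 0.02029 yr.

0.0203 yr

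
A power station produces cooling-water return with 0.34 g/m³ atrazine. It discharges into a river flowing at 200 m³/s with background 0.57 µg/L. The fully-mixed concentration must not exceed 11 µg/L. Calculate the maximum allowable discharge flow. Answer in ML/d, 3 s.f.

0.57 µg/L = 0.00057 mg/L.
11 µg/L = 0.011 mg/L.
Mass balance at complete mixing: C_std·(Q_w + Q_r) = Q_w·C_e + Q_r·C_b.
Rearranging, Q_w = Q_r·(C_std − C_b)/(C_e − C_std) = 200·(0.011 − 0.00057) / (0.34 − 0.011) = 6.34 m³/s.
= 547.8 ML/d.

548 ML/d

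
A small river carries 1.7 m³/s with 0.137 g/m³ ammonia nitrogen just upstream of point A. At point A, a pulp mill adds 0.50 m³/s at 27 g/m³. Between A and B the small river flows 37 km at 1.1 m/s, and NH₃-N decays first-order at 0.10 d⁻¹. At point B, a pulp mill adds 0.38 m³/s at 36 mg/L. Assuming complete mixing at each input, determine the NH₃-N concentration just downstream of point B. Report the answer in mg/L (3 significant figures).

10.4 mg/L

After input A: C = (1.7·0.137 + 0.5·27) / 2.2 = 6.242 mg/L.
Over the 37 km reach to input B (t = 3.364e+04 s = 0.3893 d), decay gives C = 6.242·exp(−0.10·0.3893) = 6.004 mg/L.
After input B: C = (2.2·6.004 + 0.38·36) / 2.58 = 10.42 mg/L.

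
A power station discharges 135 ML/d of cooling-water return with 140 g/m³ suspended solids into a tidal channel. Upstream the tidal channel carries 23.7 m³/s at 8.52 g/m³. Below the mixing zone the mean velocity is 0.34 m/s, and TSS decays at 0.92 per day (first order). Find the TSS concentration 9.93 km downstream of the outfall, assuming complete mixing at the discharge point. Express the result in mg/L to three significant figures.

12.2 mg/L

135 ML/d = 1.562 m³/s.
After complete mixing, C₀ = (1.562·140 + 23.7·8.52) / 25.26 = 16.65 mg/L.
Travel time t = 9930 m / 0.34 m/s = 2.921e+04 s = 0.338 d.
C = 16.65·exp(−0.92·0.338) = 16.65·0.7327 = 12.2 mg/L.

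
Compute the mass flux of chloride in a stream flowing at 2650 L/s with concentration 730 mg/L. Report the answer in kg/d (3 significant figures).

2650 L/s = 2.65 m³/s.
Mass flux = Q·C = 2.65 m³/s × 730 g/m³ = 1934 g/s.
= 1934 g/s × 86.4 = 1.671e+05 kg/d.

167000 kg/d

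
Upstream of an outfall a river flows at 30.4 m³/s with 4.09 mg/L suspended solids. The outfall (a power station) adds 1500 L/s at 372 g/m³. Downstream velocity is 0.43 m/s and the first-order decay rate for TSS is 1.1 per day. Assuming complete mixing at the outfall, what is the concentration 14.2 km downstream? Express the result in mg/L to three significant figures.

1500 L/s = 1.5 m³/s.
After complete mixing, C₀ = (1.5·372 + 30.4·4.09) / 31.9 = 21.39 mg/L.
Travel time t = 1.42e+04 m / 0.43 m/s = 3.302e+04 s = 0.3822 d.
C = 21.39·exp(−1.1·0.3822) = 21.39·0.6568 = 14.05 mg/L.

14.0 mg/L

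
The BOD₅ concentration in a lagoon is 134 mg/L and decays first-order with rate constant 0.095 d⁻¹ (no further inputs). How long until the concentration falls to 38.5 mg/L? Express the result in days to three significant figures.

13.1 d

t = ln(C₀/C)/k = ln(134/38.5)/0.095 = 1.247/0.095 = 13.13 d.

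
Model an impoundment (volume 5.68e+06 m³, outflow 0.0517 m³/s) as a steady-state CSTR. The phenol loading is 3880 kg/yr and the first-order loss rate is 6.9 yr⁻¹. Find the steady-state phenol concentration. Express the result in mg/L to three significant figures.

Outflow Q = 0.0517 m³/s × 3.156e+07 s/yr = 1.632e+06 m³/yr.
Steady-state CSTR mass balance: W = Q·C + k·V·C, so C = W/(Q + kV).
Q + kV = 1.632e+06 + 6.9·5.68e+06 = 4.082e+07 m³/yr.
C = 3880/4.082e+07 = 9.504e-05 kg/m³ = 0.09504 mg/L.

0.0950 mg/L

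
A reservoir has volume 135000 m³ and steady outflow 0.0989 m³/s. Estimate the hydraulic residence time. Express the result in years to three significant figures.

Q = 0.0989 m³/s × 3.156e+07 s/yr = 3.121e+06 m³/yr.
Hydraulic residence time τ = V/Q = 135000/3.121e+06 = 0.04325 yr.

0.0433 yr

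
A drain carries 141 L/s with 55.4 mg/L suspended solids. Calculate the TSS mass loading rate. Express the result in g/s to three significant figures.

7.81 g/s

141 L/s = 0.141 m³/s.
Mass flux = Q·C = 0.141 m³/s × 55.4 g/m³ = 7.811 g/s.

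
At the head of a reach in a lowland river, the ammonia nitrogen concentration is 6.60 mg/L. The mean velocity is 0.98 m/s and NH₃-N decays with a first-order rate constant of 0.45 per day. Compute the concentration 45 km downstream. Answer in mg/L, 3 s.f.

Travel time t = 45 km / 0.98 m/s = 4.5e+04/0.98 = 4.592e+04 s = 0.5315 d.
First-order decay: C = 6.60·exp(−0.45·0.5315) = 6.60·0.7873 = 5.196 mg/L.

5.20 mg/L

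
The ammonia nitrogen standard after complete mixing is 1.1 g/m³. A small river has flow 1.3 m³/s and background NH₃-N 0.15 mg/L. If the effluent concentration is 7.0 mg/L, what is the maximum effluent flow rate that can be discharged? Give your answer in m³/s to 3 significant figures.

Mass balance at complete mixing: C_std·(Q_w + Q_r) = Q_w·C_e + Q_r·C_b.
Rearranging, Q_w = Q_r·(C_std − C_b)/(C_e − C_std) = 1.3·(1.1 − 0.15) / (7 − 1.1) = 0.2093 m³/s.

0.209 m³/s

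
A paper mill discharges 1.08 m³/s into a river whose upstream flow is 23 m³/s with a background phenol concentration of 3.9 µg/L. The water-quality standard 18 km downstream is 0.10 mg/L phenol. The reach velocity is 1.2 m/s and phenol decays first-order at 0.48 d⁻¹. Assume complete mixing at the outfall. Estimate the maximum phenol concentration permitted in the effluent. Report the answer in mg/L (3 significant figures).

2.34 mg/L

3.9 µg/L = 0.0039 mg/L.
Travel time to the compliance point: t = 1.8e+04/1.2 = 1.5e+04 s = 0.1736 d; decay factor exp(−0.48·0.1736) = 0.92.
So the concentration just after mixing may be at most 0.1/0.92 = 0.1087 mg/L.
Mass balance: 0.1087·24.08 = 1.08·Cₑ + 23·0.0039.
Cₑ = (2.617 − 0.0897) / 1.08 = 2.34 mg/L.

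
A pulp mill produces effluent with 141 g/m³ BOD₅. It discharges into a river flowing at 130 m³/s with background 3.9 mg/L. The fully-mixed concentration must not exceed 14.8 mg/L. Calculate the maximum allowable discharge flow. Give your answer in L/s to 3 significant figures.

Mass balance at complete mixing: C_std·(Q_w + Q_r) = Q_w·C_e + Q_r·C_b.
Rearranging, Q_w = Q_r·(C_std − C_b)/(C_e − C_std) = 130·(14.8 − 3.9) / (141 − 14.8) = 11.23 m³/s.
= 1.123e+04 L/s.

11200 L/s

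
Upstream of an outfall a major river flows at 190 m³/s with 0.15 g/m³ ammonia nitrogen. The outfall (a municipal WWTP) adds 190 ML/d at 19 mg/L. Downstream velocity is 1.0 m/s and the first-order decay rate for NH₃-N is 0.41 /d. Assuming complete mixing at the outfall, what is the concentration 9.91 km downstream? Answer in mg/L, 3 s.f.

0.349 mg/L

190 ML/d = 2.199 m³/s.
After complete mixing, C₀ = (2.199·19 + 190·0.15) / 192.2 = 0.3657 mg/L.
Travel time t = 9910 m / 1.0 m/s = 9910 s = 0.1147 d.
C = 0.3657·exp(−0.41·0.1147) = 0.3657·0.9541 = 0.3489 mg/L.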